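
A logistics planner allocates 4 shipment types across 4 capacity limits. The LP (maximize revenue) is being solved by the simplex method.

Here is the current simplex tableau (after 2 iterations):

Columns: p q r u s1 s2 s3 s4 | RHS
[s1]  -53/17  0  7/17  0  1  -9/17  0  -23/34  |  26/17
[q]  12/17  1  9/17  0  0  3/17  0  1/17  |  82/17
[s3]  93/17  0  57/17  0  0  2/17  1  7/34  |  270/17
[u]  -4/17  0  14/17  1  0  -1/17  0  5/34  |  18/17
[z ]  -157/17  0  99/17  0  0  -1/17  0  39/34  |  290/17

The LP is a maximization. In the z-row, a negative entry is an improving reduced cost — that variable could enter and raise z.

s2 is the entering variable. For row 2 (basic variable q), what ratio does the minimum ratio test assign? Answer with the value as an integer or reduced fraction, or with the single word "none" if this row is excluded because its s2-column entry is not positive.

Ratio = RHS / (s2 entry) = (82/17) / (3/17) = 82/3.

82/3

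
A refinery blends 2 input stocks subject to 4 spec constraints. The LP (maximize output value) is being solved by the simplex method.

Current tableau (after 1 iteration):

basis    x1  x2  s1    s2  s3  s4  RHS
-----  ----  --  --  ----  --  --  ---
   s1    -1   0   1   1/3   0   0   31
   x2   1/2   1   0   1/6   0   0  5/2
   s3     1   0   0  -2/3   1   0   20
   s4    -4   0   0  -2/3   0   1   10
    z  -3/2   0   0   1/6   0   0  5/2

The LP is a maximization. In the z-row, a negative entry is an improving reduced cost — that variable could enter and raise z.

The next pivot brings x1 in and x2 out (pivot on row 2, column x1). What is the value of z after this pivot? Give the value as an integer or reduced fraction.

Minimum ratio for x1: (5/2)/(1/2) = 5.
z changes by −(z-row coeff of x1)·ratio = −(-3/2)·5 = 15/2.
New z = 5/2 + (15/2) = 10.

10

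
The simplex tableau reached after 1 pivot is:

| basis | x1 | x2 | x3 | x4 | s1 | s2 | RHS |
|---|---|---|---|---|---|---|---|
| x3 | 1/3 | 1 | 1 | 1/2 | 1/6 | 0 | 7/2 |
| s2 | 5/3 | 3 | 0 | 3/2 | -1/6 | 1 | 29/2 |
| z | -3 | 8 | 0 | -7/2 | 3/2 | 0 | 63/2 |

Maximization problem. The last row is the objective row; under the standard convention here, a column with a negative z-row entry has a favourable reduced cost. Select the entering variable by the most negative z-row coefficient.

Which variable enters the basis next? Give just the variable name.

x4

Objective-row coefficients: x1: -3, x2: 8, x3: 0, x4: -7/2, s1: 3/2, s2: 0.
The most negative is -7/2 in column x4, so x4 enters.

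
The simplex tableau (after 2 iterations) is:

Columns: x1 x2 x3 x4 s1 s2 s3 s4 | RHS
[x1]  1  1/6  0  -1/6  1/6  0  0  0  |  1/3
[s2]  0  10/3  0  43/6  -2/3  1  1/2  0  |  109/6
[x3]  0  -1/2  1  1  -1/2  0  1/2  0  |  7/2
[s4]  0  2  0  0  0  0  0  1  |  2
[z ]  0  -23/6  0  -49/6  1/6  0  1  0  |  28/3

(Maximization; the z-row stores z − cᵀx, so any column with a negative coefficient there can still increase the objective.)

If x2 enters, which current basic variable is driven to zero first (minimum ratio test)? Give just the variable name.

Ratios: row 1 (x1): (1/3)/(1/6) = 2; row 2 (s2): (109/6)/(10/3) = 109/20; row 3 (x3): entry -1/2 ≤ 0, skip; row 4 (s4): 2/2 = 1.
Minimum ratio 1 is in the s4 row, so s4 leaves.

s4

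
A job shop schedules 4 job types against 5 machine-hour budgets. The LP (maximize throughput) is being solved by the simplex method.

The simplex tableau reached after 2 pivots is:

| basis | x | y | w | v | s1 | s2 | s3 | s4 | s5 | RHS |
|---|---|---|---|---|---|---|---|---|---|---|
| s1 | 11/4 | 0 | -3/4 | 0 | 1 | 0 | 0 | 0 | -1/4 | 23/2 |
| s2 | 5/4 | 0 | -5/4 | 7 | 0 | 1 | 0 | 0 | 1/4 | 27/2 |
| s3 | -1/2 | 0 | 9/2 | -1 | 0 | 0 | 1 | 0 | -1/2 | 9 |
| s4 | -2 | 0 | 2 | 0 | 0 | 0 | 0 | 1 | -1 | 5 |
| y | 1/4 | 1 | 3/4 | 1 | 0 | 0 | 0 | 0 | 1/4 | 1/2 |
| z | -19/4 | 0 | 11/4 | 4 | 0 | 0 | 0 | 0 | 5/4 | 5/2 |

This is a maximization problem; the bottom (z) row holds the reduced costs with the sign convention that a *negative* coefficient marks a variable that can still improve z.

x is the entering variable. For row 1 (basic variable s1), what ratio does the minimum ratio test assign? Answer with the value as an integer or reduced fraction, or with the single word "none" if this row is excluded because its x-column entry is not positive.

46/11

Ratio = RHS / (x entry) = (23/2) / (11/4) = 46/11.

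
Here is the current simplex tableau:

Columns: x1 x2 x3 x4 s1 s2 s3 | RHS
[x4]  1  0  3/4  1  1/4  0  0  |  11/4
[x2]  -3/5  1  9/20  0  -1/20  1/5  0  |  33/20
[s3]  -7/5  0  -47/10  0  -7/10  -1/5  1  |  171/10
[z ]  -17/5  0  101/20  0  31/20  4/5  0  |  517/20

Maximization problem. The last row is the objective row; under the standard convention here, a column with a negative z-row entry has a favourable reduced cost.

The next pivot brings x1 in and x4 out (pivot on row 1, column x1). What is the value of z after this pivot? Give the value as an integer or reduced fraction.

Minimum ratio for x1: (11/4)/1 = 11/4.
z changes by −(z-row coeff of x1)·ratio = −(-17/5)·(11/4) = 187/20.
New z = 517/20 + (187/20) = 176/5.

176/5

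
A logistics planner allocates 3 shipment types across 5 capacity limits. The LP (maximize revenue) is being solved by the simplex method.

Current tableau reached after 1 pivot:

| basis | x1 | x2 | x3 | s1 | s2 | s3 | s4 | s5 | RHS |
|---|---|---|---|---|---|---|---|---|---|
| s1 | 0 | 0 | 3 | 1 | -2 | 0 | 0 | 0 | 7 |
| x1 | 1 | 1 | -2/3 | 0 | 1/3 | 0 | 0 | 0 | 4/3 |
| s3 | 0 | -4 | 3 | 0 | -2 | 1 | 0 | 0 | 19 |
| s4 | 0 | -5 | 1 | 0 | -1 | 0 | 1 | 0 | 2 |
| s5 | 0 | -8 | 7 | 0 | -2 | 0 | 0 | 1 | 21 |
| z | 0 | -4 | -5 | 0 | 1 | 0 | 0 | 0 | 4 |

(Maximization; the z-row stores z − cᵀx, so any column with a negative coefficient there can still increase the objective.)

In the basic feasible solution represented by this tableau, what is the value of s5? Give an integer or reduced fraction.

s5 is basic (row 5); its value is the RHS of that row: 21.

21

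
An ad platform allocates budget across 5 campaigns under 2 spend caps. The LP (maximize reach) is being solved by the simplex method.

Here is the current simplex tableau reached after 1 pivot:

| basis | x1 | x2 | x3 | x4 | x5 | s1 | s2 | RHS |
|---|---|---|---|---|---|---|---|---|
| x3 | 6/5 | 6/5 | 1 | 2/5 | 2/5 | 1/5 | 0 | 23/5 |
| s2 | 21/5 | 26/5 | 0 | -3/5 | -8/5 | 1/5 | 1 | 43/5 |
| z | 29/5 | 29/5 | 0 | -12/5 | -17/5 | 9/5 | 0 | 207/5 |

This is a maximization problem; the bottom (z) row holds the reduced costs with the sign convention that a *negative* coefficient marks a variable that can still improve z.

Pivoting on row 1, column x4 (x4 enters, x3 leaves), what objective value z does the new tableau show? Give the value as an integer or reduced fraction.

Minimum ratio for x4: (23/5)/(2/5) = 23/2.
z changes by −(z-row coeff of x4)·ratio = −(-12/5)·(23/2) = 138/5.
New z = 207/5 + (138/5) = 69.

69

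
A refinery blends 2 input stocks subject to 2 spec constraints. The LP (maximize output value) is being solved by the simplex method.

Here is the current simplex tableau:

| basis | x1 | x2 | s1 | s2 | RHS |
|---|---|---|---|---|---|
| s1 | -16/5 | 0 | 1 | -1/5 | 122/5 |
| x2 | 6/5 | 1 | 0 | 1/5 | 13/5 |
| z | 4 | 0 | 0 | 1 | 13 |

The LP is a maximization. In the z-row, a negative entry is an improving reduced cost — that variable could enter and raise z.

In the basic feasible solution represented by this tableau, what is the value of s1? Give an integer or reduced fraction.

122/5

s1 is basic (row 1); its value is the RHS of that row: 122/5.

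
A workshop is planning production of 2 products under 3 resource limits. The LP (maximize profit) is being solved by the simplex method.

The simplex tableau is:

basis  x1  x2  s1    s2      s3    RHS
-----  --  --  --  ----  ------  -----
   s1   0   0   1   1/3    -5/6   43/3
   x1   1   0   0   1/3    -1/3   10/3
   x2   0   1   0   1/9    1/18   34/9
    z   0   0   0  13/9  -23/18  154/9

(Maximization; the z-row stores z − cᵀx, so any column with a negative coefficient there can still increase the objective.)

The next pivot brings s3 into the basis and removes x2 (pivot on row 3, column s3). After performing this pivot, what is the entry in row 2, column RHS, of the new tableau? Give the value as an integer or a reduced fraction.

Pivot element is row 3, column s3: 1/18.
Normalize row 3: new (row 3, RHS) = (34/9)/(1/18) = 68.
row 2 ← row 2 − (-1/3)·(new row 3): 10/3 − (-1/3)·68 = 26.

26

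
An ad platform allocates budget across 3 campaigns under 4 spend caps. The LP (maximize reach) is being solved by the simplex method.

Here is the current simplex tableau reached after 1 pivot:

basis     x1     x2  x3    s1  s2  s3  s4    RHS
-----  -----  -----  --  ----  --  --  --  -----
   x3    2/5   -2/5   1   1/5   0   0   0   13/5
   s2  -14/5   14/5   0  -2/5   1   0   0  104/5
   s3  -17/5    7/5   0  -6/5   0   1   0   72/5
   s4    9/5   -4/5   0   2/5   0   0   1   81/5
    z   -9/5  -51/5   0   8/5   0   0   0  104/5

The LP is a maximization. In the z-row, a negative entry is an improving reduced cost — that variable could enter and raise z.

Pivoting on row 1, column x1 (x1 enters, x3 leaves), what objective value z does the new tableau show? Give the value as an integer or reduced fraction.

Minimum ratio for x1: (13/5)/(2/5) = 13/2.
z changes by −(z-row coeff of x1)·ratio = −(-9/5)·(13/2) = 117/10.
New z = 104/5 + (117/10) = 65/2.

65/2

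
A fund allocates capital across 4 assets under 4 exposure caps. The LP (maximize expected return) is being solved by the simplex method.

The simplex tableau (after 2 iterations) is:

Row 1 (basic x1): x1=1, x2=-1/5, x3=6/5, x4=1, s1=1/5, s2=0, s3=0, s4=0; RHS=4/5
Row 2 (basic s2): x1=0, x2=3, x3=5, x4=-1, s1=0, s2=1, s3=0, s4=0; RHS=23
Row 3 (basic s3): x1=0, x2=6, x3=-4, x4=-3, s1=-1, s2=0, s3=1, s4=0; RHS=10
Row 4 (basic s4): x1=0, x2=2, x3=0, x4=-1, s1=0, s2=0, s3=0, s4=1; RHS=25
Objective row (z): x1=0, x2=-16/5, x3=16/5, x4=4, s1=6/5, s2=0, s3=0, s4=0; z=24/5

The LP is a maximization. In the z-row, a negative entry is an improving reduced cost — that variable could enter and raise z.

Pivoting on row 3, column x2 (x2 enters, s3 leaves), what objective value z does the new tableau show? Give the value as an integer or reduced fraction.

152/15

Minimum ratio for x2: 10/6 = 5/3.
z changes by −(z-row coeff of x2)·ratio = −(-16/5)·(5/3) = 16/3.
New z = 24/5 + (16/3) = 152/15.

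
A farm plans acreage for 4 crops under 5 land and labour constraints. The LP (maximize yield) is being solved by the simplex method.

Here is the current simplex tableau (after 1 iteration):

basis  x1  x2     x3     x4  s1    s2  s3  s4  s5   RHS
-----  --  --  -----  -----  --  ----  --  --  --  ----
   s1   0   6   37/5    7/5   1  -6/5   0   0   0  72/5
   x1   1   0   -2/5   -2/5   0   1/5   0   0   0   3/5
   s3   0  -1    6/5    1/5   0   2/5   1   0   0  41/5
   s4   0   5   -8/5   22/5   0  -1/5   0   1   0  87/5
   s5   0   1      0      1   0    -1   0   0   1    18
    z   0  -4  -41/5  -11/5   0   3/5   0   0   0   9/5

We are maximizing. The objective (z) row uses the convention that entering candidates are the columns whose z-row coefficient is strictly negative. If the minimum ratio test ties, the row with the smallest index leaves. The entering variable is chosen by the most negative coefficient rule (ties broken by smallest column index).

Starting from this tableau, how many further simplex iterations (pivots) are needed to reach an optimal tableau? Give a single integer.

3

pivot: x3 in, s1 out → z = 657/37
pivot: s2 in, s3 out → z = 549/22
pivot: x4 in, s4 out → z = 2946/103
No improving column remains; optimal.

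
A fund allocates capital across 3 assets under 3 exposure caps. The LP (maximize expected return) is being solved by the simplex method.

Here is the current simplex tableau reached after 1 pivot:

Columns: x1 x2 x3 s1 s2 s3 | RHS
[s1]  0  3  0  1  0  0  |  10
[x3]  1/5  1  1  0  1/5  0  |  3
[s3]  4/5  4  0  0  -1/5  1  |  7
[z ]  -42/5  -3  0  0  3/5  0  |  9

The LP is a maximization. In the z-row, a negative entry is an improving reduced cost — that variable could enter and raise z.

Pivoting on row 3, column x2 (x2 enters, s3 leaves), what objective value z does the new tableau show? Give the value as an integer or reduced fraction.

57/4

Minimum ratio for x2: 7/4 = 7/4.
z changes by −(z-row coeff of x2)·ratio = −(-3)·(7/4) = 21/4.
New z = 9 + (21/4) = 57/4.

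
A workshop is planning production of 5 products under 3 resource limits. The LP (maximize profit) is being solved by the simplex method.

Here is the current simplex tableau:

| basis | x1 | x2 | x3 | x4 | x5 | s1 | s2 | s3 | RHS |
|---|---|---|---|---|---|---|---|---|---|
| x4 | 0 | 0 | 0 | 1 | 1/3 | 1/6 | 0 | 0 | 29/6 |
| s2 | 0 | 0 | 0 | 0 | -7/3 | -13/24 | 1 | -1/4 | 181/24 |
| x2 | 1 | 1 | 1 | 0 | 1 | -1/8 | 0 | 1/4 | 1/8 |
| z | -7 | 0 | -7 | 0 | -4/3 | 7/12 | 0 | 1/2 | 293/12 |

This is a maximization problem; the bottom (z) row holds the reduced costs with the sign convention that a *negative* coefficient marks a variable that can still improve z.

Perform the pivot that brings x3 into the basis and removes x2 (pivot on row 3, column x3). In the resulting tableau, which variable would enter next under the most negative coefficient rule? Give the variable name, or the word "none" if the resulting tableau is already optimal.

s1

Pivot element 1. New z-row = old z-row − (-7)·(row 3/1).
Updated z-row coefficients: x1: 0, x2: 7, x3: 0, x4: 0, x5: 17/3, s1: -7/24, s2: 0, s3: 9/4.
The most negative is -7/24 in column s1, so s1 would enter next.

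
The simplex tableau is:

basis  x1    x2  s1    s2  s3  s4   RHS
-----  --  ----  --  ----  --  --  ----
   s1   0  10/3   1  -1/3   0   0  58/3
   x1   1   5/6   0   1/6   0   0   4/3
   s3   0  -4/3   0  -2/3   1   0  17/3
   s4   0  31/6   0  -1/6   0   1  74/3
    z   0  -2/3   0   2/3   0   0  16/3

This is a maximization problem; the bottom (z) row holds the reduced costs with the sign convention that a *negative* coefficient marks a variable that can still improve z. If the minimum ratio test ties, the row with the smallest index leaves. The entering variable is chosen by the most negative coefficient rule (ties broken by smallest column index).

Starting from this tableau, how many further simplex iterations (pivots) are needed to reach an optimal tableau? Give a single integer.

pivot: x2 in, x1 out → z = 32/5
No improving column remains; optimal.

1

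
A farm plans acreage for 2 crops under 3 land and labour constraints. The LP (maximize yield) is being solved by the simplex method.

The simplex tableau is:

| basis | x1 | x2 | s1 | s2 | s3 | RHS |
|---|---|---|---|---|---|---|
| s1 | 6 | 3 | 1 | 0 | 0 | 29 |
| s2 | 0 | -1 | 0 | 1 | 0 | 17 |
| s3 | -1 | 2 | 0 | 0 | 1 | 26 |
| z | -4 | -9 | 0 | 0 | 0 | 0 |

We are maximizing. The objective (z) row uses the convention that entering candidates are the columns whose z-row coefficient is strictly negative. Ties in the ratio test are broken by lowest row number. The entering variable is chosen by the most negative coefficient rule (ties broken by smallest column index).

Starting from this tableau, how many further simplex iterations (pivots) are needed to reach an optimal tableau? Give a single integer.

pivot: x2 in, s1 out → z = 87
No improving column remains; optimal.

1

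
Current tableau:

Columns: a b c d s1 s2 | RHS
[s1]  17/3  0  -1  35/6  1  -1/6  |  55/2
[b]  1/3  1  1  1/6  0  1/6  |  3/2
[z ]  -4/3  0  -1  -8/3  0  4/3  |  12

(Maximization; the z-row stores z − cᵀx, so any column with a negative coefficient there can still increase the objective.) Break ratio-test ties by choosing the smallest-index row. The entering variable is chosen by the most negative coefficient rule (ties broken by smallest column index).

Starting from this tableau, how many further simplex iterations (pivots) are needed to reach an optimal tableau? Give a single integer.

pivot: d in, s1 out → z = 172/7
pivot: c in, b out → z = 307/12
No improving column remains; optimal.

2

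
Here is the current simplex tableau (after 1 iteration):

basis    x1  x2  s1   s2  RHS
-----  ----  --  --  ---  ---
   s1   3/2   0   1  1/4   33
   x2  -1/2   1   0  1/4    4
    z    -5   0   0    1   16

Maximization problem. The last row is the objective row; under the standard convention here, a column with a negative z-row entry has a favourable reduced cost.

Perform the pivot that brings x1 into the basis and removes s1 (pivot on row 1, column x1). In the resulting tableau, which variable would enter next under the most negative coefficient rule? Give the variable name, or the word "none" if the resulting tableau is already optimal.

none

Pivot element 3/2. New z-row = old z-row − (-5)·(row 1/(3/2)).
Updated z-row coefficients: x1: 0, x2: 0, s1: 10/3, s2: 11/6.
No coefficient is strictly negative; the tableau after this pivot is optimal.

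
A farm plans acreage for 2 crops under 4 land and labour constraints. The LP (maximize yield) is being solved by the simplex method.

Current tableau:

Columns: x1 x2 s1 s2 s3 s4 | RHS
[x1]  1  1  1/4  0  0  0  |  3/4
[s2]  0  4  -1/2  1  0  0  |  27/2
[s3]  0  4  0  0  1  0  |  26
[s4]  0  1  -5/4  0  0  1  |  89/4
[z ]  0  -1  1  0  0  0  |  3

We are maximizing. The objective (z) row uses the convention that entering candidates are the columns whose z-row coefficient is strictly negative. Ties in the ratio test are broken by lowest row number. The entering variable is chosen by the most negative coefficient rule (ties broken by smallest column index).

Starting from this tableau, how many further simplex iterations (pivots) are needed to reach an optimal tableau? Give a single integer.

1

pivot: x2 in, x1 out → z = 15/4
No improving column remains; optimal.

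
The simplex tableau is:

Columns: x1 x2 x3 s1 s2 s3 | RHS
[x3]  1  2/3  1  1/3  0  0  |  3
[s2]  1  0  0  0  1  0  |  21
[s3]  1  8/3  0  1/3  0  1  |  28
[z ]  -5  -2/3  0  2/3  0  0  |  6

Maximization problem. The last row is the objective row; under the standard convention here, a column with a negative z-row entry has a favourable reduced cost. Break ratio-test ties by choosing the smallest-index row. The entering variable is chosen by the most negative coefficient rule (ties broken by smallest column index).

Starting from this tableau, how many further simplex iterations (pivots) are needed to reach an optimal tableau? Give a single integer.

pivot: x1 in, x3 out → z = 21
No improving column remains; optimal.

1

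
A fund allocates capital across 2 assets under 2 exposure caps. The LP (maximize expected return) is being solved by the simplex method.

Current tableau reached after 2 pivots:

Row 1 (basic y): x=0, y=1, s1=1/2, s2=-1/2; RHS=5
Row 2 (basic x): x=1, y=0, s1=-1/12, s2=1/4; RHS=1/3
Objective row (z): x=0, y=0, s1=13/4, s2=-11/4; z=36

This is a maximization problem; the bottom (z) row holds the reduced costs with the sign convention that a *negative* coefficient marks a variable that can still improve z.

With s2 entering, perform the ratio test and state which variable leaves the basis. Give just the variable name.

x

Ratios: row 1 (y): entry -1/2 ≤ 0, skip; row 2 (x): (1/3)/(1/4) = 4/3.
Minimum ratio 4/3 is in the x row, so x leaves.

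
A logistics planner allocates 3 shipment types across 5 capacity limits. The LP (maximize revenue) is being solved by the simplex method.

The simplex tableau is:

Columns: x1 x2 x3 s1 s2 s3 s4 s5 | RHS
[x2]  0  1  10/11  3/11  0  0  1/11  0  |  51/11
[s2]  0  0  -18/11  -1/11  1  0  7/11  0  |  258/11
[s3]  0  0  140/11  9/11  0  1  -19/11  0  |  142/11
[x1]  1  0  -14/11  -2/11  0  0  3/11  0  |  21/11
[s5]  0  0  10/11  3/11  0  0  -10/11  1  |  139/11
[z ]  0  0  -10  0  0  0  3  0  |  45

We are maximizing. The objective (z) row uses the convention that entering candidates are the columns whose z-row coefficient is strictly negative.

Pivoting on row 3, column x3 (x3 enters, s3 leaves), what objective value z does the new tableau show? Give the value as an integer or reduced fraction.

Minimum ratio for x3: (142/11)/(140/11) = 71/70.
z changes by −(z-row coeff of x3)·ratio = −(-10)·(71/70) = 71/7.
New z = 45 + (71/7) = 386/7.

386/7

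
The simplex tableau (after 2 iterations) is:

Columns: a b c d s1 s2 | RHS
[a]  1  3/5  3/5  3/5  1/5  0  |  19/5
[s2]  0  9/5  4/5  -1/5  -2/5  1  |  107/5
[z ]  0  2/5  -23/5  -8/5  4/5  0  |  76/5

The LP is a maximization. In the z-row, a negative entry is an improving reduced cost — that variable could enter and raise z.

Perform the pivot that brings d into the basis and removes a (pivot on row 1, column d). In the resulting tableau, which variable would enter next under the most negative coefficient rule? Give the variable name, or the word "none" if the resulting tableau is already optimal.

Pivot element 3/5. New z-row = old z-row − (-8/5)·(row 1/(3/5)).
Updated z-row coefficients: a: 8/3, b: 2, c: -3, d: 0, s1: 4/3, s2: 0.
The most negative is -3 in column c, so c would enter next.

c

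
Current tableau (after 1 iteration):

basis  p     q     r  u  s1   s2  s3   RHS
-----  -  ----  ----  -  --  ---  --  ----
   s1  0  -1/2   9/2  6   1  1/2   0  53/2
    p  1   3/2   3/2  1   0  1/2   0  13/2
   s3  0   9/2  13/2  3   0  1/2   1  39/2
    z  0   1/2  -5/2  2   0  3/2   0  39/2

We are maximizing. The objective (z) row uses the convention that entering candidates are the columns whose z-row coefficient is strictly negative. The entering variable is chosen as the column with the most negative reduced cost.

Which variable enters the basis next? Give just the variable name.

Objective-row coefficients: p: 0, q: 1/2, r: -5/2, u: 2, s1: 0, s2: 3/2, s3: 0.
The most negative is -5/2 in column r, so r enters.

r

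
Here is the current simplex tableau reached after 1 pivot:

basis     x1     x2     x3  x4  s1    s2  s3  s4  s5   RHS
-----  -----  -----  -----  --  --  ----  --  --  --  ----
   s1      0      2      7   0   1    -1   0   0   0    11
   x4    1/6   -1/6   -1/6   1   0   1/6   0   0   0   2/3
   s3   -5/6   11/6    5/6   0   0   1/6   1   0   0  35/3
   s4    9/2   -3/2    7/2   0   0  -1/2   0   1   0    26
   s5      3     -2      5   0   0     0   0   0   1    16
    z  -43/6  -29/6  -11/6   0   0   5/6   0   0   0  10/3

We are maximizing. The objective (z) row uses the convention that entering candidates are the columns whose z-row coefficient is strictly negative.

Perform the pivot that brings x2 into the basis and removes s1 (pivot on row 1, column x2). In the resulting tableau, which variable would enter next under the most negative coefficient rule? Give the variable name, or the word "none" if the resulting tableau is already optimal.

Pivot element 2. New z-row = old z-row − (-29/6)·(row 1/2).
Updated z-row coefficients: x1: -43/6, x2: 0, x3: 181/12, x4: 0, s1: 29/12, s2: -19/12, s3: 0, s4: 0, s5: 0.
The most negative is -43/6 in column x1, so x1 would enter next.

x1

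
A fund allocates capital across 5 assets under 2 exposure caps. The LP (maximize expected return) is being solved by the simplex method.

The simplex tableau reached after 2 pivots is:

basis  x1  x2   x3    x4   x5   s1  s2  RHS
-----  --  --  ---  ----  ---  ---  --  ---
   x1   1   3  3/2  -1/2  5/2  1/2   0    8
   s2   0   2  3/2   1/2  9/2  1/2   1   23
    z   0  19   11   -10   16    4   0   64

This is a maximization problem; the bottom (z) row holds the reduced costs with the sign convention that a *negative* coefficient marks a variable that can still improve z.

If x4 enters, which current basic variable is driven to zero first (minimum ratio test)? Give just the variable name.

Ratios: row 1 (x1): entry -1/2 ≤ 0, skip; row 2 (s2): 23/(1/2) = 46.
Minimum ratio 46 is in the s2 row, so s2 leaves.

s2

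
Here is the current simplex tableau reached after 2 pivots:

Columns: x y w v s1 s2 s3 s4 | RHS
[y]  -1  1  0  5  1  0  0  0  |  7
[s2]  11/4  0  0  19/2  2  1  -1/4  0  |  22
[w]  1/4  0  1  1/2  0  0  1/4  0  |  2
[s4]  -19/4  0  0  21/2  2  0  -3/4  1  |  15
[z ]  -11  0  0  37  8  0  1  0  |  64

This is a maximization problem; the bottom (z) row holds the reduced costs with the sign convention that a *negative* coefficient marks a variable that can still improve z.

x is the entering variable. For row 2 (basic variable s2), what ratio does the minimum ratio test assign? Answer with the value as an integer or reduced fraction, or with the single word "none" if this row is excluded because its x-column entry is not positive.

8

Ratio = RHS / (x entry) = 22 / (11/4) = 8.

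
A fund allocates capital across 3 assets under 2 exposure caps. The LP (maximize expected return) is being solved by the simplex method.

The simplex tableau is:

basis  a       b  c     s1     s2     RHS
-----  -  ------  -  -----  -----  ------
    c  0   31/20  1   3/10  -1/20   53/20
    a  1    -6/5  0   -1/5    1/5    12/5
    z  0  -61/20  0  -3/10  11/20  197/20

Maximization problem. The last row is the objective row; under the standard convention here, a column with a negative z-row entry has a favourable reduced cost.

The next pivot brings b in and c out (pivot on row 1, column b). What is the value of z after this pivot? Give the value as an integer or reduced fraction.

467/31

Minimum ratio for b: (53/20)/(31/20) = 53/31.
z changes by −(z-row coeff of b)·ratio = −(-61/20)·(53/31) = 3233/620.
New z = 197/20 + (3233/620) = 467/31.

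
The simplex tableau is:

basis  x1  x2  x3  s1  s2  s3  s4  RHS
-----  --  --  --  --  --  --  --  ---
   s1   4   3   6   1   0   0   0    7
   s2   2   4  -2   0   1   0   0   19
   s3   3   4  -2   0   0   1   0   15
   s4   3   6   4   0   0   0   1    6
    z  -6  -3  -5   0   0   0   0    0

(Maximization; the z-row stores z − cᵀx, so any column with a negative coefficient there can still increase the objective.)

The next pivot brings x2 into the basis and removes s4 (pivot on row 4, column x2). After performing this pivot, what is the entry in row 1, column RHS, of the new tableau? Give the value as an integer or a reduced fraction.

Pivot element is row 4, column x2: 6.
Normalize row 4: new (row 4, RHS) = 6/6 = 1.
row 1 ← row 1 − 3·(new row 4): 7 − 3·1 = 4.

4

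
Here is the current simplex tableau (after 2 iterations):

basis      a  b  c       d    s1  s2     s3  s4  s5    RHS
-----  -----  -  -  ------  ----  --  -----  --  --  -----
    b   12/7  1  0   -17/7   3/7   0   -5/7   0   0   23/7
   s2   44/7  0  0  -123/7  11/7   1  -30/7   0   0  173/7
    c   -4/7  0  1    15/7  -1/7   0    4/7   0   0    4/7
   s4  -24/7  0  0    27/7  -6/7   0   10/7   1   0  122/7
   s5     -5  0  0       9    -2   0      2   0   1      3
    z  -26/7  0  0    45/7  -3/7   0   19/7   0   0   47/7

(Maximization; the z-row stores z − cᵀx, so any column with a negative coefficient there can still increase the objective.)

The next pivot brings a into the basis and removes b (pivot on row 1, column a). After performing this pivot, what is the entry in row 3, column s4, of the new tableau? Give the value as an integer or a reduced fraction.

0

Pivot element is row 1, column a: 12/7.
Normalize row 1: new (row 1, s4) = 0/(12/7) = 0.
row 3 ← row 3 − (-4/7)·(new row 1): 0 − (-4/7)·0 = 0.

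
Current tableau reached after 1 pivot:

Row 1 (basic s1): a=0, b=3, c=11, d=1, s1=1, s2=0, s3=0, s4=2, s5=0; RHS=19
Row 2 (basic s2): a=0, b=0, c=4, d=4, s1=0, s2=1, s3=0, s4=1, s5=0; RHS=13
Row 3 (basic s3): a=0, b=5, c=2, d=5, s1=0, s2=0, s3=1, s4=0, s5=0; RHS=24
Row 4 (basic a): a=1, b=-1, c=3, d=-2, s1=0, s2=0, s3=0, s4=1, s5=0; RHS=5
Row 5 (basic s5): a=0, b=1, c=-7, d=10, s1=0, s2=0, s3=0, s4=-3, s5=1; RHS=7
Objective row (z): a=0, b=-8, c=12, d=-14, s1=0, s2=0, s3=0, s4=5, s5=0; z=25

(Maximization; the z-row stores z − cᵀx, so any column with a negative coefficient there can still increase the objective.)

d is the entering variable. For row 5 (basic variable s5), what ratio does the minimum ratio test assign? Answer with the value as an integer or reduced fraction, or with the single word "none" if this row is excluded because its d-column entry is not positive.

Ratio = RHS / (d entry) = 7 / 10 = 7/10.

7/10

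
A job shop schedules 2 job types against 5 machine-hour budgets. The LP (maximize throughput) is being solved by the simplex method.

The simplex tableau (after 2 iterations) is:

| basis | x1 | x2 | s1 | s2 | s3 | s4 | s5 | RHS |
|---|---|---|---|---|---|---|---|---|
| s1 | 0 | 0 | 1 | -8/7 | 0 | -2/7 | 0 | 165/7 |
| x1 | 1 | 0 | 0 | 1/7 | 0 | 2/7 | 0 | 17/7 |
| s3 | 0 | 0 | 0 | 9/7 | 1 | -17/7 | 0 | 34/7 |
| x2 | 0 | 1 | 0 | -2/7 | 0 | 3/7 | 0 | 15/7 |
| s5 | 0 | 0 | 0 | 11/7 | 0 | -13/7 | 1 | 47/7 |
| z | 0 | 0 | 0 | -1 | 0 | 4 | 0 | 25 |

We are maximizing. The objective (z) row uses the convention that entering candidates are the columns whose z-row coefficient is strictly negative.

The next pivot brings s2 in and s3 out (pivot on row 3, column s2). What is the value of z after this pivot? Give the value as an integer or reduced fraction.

259/9

Minimum ratio for s2: (34/7)/(9/7) = 34/9.
z changes by −(z-row coeff of s2)·ratio = −(-1)·(34/9) = 34/9.
New z = 25 + (34/9) = 259/9.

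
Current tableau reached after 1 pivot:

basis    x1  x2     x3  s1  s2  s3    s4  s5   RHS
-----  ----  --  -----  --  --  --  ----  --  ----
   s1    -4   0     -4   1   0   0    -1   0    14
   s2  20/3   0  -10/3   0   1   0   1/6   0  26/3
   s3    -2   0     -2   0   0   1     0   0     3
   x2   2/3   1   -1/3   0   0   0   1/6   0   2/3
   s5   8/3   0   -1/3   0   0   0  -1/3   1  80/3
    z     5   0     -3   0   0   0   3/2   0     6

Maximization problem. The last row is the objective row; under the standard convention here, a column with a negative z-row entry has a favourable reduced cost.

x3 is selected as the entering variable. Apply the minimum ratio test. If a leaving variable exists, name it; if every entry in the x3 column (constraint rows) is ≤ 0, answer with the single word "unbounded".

unbounded

x3-column entries: row 1: -4, row 2: -10/3, row 3: -2, row 4: -1/3, row 5: -1/3. All ≤ 0, so x3 can increase without bound; the LP is unbounded in this direction.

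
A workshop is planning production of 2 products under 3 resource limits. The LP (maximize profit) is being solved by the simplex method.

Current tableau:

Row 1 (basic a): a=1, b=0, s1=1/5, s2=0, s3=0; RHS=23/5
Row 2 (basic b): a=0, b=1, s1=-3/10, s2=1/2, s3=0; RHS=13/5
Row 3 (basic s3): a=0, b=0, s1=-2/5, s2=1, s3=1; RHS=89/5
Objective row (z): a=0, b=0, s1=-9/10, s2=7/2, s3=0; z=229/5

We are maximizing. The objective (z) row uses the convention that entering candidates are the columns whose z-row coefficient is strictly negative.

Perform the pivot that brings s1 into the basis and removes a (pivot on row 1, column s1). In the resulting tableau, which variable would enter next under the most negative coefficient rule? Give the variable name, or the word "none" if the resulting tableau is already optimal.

Pivot element 1/5. New z-row = old z-row − (-9/10)·(row 1/(1/5)).
Updated z-row coefficients: a: 9/2, b: 0, s1: 0, s2: 7/2, s3: 0.
No coefficient is strictly negative; the tableau after this pivot is optimal.

none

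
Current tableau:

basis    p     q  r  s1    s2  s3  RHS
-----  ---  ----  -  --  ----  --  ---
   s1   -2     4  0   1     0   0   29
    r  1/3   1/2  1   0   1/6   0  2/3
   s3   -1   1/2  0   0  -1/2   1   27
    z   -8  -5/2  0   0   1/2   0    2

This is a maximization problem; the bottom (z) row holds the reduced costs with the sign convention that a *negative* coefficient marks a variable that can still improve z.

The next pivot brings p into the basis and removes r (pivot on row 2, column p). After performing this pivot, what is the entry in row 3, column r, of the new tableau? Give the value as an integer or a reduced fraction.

Pivot element is row 2, column p: 1/3.
Normalize row 2: new (row 2, r) = 1/(1/3) = 3.
row 3 ← row 3 − (-1)·(new row 2): 0 − (-1)·3 = 3.

3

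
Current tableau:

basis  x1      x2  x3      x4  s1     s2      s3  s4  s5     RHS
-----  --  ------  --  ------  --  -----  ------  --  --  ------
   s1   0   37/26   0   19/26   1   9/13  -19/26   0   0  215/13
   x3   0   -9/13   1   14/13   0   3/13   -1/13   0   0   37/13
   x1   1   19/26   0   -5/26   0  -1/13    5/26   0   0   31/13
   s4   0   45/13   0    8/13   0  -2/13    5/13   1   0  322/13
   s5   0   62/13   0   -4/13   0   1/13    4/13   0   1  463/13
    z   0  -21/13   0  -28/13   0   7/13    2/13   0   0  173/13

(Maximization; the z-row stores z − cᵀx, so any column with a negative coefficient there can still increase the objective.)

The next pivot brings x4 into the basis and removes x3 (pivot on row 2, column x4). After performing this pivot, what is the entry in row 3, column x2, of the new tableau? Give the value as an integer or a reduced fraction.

Pivot element is row 2, column x4: 14/13.
Normalize row 2: new (row 2, x2) = (-9/13)/(14/13) = -9/14.
row 3 ← row 3 − (-5/26)·(new row 2): 19/26 − (-5/26)·(-9/14) = 17/28.

17/28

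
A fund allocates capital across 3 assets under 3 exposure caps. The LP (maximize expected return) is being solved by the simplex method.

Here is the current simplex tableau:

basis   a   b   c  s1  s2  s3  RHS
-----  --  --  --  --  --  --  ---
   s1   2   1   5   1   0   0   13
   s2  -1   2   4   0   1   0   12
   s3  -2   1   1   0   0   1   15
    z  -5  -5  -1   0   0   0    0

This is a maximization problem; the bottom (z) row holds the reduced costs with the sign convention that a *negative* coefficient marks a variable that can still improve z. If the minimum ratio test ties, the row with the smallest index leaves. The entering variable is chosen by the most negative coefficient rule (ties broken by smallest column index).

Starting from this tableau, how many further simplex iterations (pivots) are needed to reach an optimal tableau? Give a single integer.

pivot: a in, s1 out → z = 65/2
pivot: b in, s2 out → z = 51
No improving column remains; optimal.

2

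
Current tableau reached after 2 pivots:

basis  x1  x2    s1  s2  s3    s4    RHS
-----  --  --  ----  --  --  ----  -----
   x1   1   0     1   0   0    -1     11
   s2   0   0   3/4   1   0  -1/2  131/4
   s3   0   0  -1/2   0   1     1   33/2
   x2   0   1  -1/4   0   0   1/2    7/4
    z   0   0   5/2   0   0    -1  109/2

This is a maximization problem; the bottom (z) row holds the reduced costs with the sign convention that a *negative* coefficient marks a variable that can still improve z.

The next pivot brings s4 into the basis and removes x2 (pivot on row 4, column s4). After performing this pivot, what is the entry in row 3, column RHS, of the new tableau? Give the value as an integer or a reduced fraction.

13

Pivot element is row 4, column s4: 1/2.
Normalize row 4: new (row 4, RHS) = (7/4)/(1/2) = 7/2.
row 3 ← row 3 − 1·(new row 4): 33/2 − 1·(7/2) = 13.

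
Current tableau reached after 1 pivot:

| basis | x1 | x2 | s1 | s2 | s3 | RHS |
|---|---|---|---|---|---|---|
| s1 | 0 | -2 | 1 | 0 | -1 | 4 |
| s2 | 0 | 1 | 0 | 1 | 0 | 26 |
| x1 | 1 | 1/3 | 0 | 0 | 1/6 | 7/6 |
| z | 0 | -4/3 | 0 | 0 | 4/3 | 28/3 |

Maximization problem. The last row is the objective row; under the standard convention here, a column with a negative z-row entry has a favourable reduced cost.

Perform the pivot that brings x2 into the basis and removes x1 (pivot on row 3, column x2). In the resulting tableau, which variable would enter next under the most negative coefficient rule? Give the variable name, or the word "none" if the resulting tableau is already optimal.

none

Pivot element 1/3. New z-row = old z-row − (-4/3)·(row 3/(1/3)).
Updated z-row coefficients: x1: 4, x2: 0, s1: 0, s2: 0, s3: 2.
No coefficient is strictly negative; the tableau after this pivot is optimal.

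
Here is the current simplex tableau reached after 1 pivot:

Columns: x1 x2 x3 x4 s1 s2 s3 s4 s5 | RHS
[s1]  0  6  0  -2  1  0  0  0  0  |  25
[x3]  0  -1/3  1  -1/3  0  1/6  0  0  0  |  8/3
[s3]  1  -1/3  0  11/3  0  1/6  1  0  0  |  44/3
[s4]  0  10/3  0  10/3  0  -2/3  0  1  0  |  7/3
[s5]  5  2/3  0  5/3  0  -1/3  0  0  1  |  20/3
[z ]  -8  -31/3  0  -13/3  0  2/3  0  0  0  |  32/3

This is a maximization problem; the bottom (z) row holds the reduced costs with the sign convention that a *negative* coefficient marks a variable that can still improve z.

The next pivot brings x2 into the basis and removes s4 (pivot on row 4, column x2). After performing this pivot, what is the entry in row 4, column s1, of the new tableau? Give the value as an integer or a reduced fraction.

Pivot element is row 4, column x2: 10/3.
Normalize row 4: new (row 4, s1) = 0/(10/3) = 0.
Row 4 is the pivot row, so the entry is 0.

0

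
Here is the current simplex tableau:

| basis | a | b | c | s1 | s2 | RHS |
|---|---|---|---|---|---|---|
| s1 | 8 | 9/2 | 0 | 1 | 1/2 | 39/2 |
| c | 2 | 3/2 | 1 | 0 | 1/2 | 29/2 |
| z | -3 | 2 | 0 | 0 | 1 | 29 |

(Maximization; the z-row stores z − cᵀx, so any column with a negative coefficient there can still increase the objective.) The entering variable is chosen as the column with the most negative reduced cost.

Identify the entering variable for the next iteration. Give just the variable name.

a

Objective-row coefficients: a: -3, b: 2, c: 0, s1: 0, s2: 1.
The most negative is -3 in column a, so a enters.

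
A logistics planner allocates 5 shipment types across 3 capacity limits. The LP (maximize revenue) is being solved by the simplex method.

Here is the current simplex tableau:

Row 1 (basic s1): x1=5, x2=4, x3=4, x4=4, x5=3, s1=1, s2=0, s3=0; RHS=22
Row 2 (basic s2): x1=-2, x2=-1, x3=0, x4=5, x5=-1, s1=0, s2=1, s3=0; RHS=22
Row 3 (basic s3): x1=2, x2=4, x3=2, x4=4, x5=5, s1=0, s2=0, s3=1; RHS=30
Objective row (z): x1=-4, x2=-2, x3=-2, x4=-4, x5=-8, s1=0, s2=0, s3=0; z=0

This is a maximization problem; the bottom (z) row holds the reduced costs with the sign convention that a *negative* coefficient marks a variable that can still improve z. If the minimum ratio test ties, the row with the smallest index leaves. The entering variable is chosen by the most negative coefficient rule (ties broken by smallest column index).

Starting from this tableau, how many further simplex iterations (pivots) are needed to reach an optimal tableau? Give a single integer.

2

pivot: x5 in, s3 out → z = 48
pivot: x1 in, s1 out → z = 928/19
No improving column remains; optimal.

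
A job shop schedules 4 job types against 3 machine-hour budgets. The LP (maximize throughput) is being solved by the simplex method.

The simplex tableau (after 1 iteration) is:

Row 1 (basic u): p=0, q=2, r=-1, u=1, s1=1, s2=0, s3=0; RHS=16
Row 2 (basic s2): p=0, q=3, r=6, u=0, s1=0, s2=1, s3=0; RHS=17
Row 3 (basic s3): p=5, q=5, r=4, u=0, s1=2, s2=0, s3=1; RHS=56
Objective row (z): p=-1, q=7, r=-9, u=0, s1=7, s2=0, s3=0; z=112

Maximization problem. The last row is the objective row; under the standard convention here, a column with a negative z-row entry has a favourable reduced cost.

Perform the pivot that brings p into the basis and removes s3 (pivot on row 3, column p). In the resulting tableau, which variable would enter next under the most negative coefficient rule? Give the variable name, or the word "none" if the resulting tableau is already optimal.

r

Pivot element 5. New z-row = old z-row − (-1)·(row 3/5).
Updated z-row coefficients: p: 0, q: 8, r: -41/5, u: 0, s1: 37/5, s2: 0, s3: 1/5.
The most negative is -41/5 in column r, so r would enter next.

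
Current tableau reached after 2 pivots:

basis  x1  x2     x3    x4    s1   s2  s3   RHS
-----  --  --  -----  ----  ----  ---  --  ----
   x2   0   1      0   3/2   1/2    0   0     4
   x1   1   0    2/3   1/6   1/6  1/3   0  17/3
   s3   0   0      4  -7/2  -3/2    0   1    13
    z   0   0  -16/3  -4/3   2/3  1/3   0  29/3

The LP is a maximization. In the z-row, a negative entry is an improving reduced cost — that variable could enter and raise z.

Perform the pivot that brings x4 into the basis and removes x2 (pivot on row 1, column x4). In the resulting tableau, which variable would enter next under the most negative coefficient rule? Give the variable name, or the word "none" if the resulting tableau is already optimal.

x3

Pivot element 3/2. New z-row = old z-row − (-4/3)·(row 1/(3/2)).
Updated z-row coefficients: x1: 0, x2: 8/9, x3: -16/3, x4: 0, s1: 10/9, s2: 1/3, s3: 0.
The most negative is -16/3 in column x3, so x3 would enter next.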